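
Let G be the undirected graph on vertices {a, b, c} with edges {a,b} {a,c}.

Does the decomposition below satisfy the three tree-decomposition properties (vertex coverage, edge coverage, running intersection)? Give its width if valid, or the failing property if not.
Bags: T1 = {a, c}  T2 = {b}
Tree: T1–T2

A tree decomposition must satisfy three properties: every vertex lies in some bag; for every edge, both endpoints lie together in some bag; and for every vertex, the bags containing it form a connected subtree. Here edge (a,b) lies in no bag, so the decomposition is invalid.

No — edge (a,b) lies in no bag.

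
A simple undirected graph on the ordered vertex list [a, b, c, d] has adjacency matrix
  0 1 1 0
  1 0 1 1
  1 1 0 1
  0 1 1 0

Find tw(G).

A width-2 tree decomposition is:
Bags: B1 = {b, c, d}  B2 = {a, b, c}
Tree: B1–B2
Each bag holds 3 vertices, so the decomposition has width 2, which upper-bounds the treewidth. On the other hand G contains the 3-clique {b, c, d}. A clique must lie in a single bag of any decomposition, so no decomposition can have width below 2. Therefore the treewidth is 2.

2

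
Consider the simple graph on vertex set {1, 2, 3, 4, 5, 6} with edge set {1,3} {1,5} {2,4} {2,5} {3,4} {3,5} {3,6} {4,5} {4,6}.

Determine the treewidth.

A width-2 tree decomposition is:
Bags: B1 = {1, 3, 5}  B2 = {3, 4, 5}  B3 = {2, 4, 5}  B4 = {3, 4, 6}
Tree: B1–B2, B2–B3, B2–B4
The largest bag has 3 vertices, giving width 2; this decomposition certifies tw(G) ≤ 2. Conversely, {2, 4, 5} is a clique of size 3, and the vertices of any clique must share a bag in every tree decomposition; so some bag has ≥ 3 vertices and tw(G) ≥ 2. Combining the bounds, tw(G) = 2.

2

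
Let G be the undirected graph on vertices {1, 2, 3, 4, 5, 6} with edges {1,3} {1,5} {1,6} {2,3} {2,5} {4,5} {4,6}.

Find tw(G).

A width-2 tree decomposition is:
Bags: B1 = {2, 3, 5}  B2 = {1, 3, 5}  B3 = {1, 4, 5}  B4 = {1, 4, 6}
Tree: B1–B2, B2–B3, B3–B4
Each bag holds 3 vertices, so the decomposition has width 2, which upper-bounds the treewidth. Since 2–3–1–5–2 is a cycle in G, G is not acyclic. Forests are exactly the graphs of treewidth ≤ 1, so tw(G) ≥ 2. Combining the bounds, tw(G) = 2.

2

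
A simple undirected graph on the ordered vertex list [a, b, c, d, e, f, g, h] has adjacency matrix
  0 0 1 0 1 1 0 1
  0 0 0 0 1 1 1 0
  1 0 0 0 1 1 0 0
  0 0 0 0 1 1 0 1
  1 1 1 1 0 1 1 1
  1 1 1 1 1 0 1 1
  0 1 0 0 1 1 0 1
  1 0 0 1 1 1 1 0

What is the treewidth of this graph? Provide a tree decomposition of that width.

The largest bag has 4 vertices, giving width 3; this decomposition certifies tw(G) ≤ 3. On the other hand G contains the 4-clique {d, e, f, h}. A clique must lie in a single bag of any decomposition, so no decomposition can have width below 3. Combining the bounds, tw(G) = 3.

Treewidth 3.
One optimal decomposition is:
Bags: B1 = {a, e, f, h}  B2 = {d, e, f, h}  B3 = {e, f, g, h}  B4 = {a, c, e, f}  B5 = {b, e, f, g}
Tree: B1–B2, B2–B3, B1–B4, B3–B5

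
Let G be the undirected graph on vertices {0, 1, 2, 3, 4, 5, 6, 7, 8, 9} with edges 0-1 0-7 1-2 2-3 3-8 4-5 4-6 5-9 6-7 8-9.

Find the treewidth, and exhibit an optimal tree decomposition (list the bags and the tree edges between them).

The largest bag has 3 vertices, giving width 2; this decomposition certifies tw(G) ≤ 2. The edges 9–5–4–6–7–0–1–2–3–8–9 form a cycle, so G is not a tree and its treewidth is at least 2. Therefore the treewidth is 2.

Treewidth 2.
Bags: B1 = {4, 5, 9}  B2 = {4, 6, 9}  B3 = {6, 7, 9}  B4 = {0, 7, 9}  B5 = {0, 1, 9}  B6 = {1, 2, 9}  B7 = {2, 3, 9}  B8 = {3, 8, 9}
Tree: B1–B2, B2–B3, B3–B4, B4–B5, B5–B6, B6–B7, B7–B8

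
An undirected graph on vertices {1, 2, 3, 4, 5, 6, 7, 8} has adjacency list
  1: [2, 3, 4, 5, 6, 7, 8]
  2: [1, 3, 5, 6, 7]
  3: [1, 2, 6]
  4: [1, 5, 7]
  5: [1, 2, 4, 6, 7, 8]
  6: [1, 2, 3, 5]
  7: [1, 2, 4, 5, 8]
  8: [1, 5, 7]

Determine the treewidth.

A width-3 tree decomposition is:
Bags: B1 = {1, 4, 5, 7}  B2 = {1, 2, 5, 7}  B3 = {1, 5, 7, 8}  B4 = {1, 2, 5, 6}  B5 = {1, 2, 3, 6}
Tree: B1–B2, B2–B3, B2–B4, B4–B5
Every bag has size at most 4, so the width is 4 − 1 = 3 and tw(G) ≤ 3. On the other hand G contains the 4-clique {1, 2, 3, 6}. A clique must lie in a single bag of any decomposition, so no decomposition can have width below 3. Therefore the treewidth is 3.

3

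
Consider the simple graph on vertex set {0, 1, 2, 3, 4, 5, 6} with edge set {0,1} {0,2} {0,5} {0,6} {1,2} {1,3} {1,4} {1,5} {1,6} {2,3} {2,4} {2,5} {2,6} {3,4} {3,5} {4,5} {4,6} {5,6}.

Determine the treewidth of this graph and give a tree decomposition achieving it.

Every bag has size at most 5, so the width is 5 − 1 = 4 and tw(G) ≤ 4. On the other hand G contains the 5-clique {0, 1, 2, 5, 6}. A clique must lie in a single bag of any decomposition, so no decomposition can have width below 4. Combining the bounds, tw(G) = 4.

Treewidth 4.
One optimal decomposition is:
Bags: B1 = {0, 1, 2, 5, 6}  B2 = {1, 2, 4, 5, 6}  B3 = {1, 2, 3, 4, 5}
Tree: B1–B2, B2–B3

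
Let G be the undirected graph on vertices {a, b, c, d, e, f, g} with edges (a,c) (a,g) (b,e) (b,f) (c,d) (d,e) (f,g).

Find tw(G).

A width-2 tree decomposition is:
Bags: B1 = {b, f, g}  B2 = {b, e, g}  B3 = {d, e, g}  B4 = {c, d, g}  B5 = {a, c, g}
Tree: B1–B2, B2–B3, B3–B4, B4–B5
Every bag has size at most 3, so the width is 3 − 1 = 2 and tw(G) ≤ 2. The edges g–f–b–e–d–c–a–g form a cycle, so G is not a tree and its treewidth is at least 2. Therefore the treewidth is 2.

2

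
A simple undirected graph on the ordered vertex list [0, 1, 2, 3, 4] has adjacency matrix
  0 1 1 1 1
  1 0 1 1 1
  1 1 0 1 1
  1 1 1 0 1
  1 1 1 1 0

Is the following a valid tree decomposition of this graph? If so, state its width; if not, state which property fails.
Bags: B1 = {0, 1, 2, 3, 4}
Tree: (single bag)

Yes; width 4.

Every vertex of G appears in some bag (union = {0, 1, 2, 3, 4}); every edge is covered by a bag; and for each vertex v the set of bags containing v is connected in the bag tree. The decomposition is therefore valid. The largest bag has 5 vertices, so the width is 4.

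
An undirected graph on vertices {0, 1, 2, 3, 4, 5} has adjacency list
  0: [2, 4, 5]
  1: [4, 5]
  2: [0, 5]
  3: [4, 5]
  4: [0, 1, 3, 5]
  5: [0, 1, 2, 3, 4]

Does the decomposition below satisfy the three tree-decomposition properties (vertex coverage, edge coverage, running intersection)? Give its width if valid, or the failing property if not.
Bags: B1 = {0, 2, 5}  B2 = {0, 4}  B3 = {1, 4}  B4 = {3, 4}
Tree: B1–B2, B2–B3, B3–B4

No — edge (5,4) lies in no bag.

A tree decomposition must satisfy three properties: every vertex lies in some bag; for every edge, both endpoints lie together in some bag; and for every vertex, the bags containing it form a connected subtree. Here edge (5,4) lies in no bag, so the decomposition is invalid.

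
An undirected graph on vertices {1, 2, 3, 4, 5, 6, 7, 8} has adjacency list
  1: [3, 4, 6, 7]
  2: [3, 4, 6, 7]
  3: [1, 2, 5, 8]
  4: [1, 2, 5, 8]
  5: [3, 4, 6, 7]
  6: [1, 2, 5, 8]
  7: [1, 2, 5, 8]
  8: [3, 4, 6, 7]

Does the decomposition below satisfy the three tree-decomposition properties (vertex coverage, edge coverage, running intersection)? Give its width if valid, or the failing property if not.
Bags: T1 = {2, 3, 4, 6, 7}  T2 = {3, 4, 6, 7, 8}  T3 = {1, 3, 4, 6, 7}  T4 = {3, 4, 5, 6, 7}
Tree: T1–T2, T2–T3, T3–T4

Yes; width 4.

Every vertex of G appears in some bag (union = {1, 2, 3, 4, 5, 6, 7, 8}); every edge is covered by a bag; and for each vertex v the set of bags containing v is connected in the bag tree. The decomposition is therefore valid. The largest bag has 5 vertices, so the width is 4.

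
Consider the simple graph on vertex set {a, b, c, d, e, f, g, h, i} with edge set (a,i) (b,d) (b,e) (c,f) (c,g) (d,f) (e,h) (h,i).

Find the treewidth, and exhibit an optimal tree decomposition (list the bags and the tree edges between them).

The largest bag has 2 vertices, giving width 1; this decomposition certifies tw(G) ≤ 1. Since G has at least one edge (e.g. a–i), it is not an edgeless graph, so tw(G) ≥ 1. Hence tw(G) = 1 exactly.

Treewidth 1.
Bags: B1 = {a, i}  B2 = {h, i}  B3 = {e, h}  B4 = {b, e}  B5 = {b, d}  B6 = {d, f}  B7 = {c, f}  B8 = {c, g}
Tree: B1–B2, B2–B3, B3–B4, B4–B5, B5–B6, B6–B7, B7–B8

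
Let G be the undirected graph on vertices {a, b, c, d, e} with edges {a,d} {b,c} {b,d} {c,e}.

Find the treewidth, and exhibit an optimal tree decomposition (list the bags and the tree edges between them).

Each bag holds 2 vertices, so the decomposition has width 1, which upper-bounds the treewidth. Any graph with an edge has treewidth ≥ 1, and G has the edge b–c. Combining the bounds, tw(G) = 1.

Treewidth 1.
One optimal decomposition is:
Bags: B1 = {b, c}  B2 = {b, d}  B3 = {a, d}  B4 = {c, e}
Tree: B1–B2, B2–B3, B1–B4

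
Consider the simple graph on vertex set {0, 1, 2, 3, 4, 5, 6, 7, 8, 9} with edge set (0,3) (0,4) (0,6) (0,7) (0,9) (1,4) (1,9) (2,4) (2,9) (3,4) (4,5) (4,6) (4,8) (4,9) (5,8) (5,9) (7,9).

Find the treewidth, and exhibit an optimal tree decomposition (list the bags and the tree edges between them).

Every bag has size at most 3, so the width is 3 − 1 = 2 and tw(G) ≤ 2. For the lower bound, the 3 vertices {4, 5, 8} are pairwise adjacent, and any tree decomposition puts a clique entirely inside one bag — forcing width ≥ 2. Hence tw(G) = 2 exactly.

Treewidth 2.
One optimal decomposition is:
Bags: B1 = {0, 7, 9}  B2 = {0, 4, 9}  B3 = {2, 4, 9}  B4 = {1, 4, 9}  B5 = {0, 3, 4}  B6 = {4, 5, 9}  B7 = {4, 5, 8}  B8 = {0, 4, 6}
Tree: B1–B2, B2–B3, B2–B4, B2–B5, B3–B6, B6–B7, B5–B8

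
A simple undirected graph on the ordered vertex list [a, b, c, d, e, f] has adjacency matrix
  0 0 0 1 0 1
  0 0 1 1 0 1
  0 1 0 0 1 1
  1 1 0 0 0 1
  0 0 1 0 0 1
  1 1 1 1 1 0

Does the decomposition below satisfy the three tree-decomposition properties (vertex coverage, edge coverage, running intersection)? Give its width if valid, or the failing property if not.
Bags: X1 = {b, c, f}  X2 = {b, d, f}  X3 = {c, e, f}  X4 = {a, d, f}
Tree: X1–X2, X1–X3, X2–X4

Yes; width 2.

Checking the three conditions: (i) the bags cover all of {a, b, c, d, e, f}; (ii) for each edge, some bag contains both endpoints; (iii) the bags containing any fixed vertex form a subtree. All hold, so the decomposition is valid with width 3 − 1 = 2.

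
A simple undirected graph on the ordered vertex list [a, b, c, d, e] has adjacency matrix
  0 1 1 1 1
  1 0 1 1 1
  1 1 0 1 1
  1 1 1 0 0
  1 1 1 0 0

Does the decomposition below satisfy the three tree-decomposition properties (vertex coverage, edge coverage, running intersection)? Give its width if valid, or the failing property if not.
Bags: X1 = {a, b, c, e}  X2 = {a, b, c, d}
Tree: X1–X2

Vertex coverage: the bags together contain {a, b, c, d, e}, the full vertex set. Edge coverage: each edge of G has both endpoints in at least one bag. Running intersection: for every vertex, the bags containing it form a connected subtree. All three properties hold, so this is a valid tree decomposition of width max|bag| − 1 = 3, and hence tw(G) ≤ 3.

Yes; width 3.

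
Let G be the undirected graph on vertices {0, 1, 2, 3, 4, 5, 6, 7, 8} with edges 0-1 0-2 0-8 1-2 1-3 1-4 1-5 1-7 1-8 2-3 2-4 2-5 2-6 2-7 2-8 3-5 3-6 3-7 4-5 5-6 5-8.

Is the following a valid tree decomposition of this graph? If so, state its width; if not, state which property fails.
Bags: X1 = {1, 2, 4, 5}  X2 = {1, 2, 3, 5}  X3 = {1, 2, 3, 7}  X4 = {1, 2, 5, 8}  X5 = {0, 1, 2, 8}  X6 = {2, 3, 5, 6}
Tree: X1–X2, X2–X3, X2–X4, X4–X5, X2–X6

Checking the three conditions: (i) the bags cover all of {0, 1, 2, 3, 4, 5, 6, 7, 8}; (ii) for each edge, some bag contains both endpoints; (iii) the bags containing any fixed vertex form a subtree. All hold, so the decomposition is valid with width 4 − 1 = 3.

Yes; width 3.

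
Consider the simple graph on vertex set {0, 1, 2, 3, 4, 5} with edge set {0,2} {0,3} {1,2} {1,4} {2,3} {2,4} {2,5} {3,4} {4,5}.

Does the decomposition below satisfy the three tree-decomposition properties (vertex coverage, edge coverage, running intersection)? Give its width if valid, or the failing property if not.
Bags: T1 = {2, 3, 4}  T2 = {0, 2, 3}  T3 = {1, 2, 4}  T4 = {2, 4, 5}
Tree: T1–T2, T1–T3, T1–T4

Yes; width 2.

Every vertex of G appears in some bag (union = {0, 1, 2, 3, 4, 5}); every edge is covered by a bag; and for each vertex v the set of bags containing v is connected in the bag tree. The decomposition is therefore valid. The largest bag has 3 vertices, so the width is 2.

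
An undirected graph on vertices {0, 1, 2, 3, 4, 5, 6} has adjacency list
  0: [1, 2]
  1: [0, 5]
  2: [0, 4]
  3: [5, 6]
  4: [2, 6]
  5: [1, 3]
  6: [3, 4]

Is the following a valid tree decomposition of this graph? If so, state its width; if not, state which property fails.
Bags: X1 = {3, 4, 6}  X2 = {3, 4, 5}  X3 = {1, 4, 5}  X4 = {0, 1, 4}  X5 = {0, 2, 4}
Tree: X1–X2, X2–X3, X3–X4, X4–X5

Vertex coverage: the bags together contain {0, 1, 2, 3, 4, 5, 6}, the full vertex set. Edge coverage: each edge of G has both endpoints in at least one bag. Running intersection: for every vertex, the bags containing it form a connected subtree. All three properties hold, so this is a valid tree decomposition of width max|bag| − 1 = 2, and hence tw(G) ≤ 2.

Yes; width 2.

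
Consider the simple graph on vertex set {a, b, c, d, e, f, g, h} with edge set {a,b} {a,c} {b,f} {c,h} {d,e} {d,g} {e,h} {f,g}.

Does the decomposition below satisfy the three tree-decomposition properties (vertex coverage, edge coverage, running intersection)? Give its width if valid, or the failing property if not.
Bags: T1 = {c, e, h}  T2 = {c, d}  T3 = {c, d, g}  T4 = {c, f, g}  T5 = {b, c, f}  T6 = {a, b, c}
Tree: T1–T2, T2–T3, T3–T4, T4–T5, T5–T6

No — edge (e,d) lies in no bag.

A tree decomposition must satisfy three properties: every vertex lies in some bag; for every edge, both endpoints lie together in some bag; and for every vertex, the bags containing it form a connected subtree. Here edge (e,d) lies in no bag, so the decomposition is invalid.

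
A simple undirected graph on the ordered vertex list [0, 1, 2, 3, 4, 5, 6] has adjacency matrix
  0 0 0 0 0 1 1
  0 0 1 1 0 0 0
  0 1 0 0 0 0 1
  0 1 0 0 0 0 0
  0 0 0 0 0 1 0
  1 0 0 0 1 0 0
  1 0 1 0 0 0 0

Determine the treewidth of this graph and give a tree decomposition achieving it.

Treewidth 1.
Bags: B1 = {4, 5}  B2 = {0, 5}  B3 = {0, 6}  B4 = {2, 6}  B5 = {1, 2}  B6 = {1, 3}
Tree: B1–B2, B2–B3, B3–B4, B4–B5, B5–B6

Every bag has size at most 2, so the width is 2 − 1 = 1 and tw(G) ≤ 1. G has an edge, so its treewidth is at least 1. The upper and lower bounds meet at 1, so that is the treewidth.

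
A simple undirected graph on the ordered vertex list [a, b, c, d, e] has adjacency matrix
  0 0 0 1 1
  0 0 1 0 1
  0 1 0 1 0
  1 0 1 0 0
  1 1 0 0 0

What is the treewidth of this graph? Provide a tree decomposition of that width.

Each bag holds 3 vertices, so the decomposition has width 2, which upper-bounds the treewidth. Since a–d–c–b–e–a is a cycle in G, G is not acyclic. Forests are exactly the graphs of treewidth ≤ 1, so tw(G) ≥ 2. Therefore the treewidth is 2.

Treewidth 2.
Bags: B1 = {a, c, d}  B2 = {a, b, c}  B3 = {a, b, e}
Tree: B1–B2, B2–B3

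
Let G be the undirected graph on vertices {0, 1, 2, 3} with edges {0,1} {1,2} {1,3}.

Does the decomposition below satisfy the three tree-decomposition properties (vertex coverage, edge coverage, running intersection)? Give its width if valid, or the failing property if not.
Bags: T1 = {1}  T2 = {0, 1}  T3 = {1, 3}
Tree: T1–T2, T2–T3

A tree decomposition must satisfy three properties: every vertex lies in some bag; for every edge, both endpoints lie together in some bag; and for every vertex, the bags containing it form a connected subtree. Here vertex 2 appears in no bag, so the decomposition is invalid.

No — vertex 2 appears in no bag.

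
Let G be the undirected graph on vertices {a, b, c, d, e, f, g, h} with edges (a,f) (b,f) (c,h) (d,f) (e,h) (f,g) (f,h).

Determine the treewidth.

A width-1 tree decomposition is:
Bags: B1 = {a, f}  B2 = {f, g}  B3 = {d, f}  B4 = {f, h}  B5 = {c, h}  B6 = {b, f}  B7 = {e, h}
Tree: B1–B2, B1–B3, B3–B4, B4–B5, B3–B6, B5–B7
Every bag has size at most 2, so the width is 2 − 1 = 1 and tw(G) ≤ 1. G has an edge, so its treewidth is at least 1. Combining the bounds, tw(G) = 1.

1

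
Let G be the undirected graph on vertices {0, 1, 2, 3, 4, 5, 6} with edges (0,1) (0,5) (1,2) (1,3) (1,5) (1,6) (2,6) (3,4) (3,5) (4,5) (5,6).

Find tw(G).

A width-2 tree decomposition is:
Bags: B1 = {1, 5, 6}  B2 = {0, 1, 5}  B3 = {1, 3, 5}  B4 = {3, 4, 5}  B5 = {1, 2, 6}
Tree: B1–B2, B2–B3, B3–B4, B1–B5
Every bag has size at most 3, so the width is 3 − 1 = 2 and tw(G) ≤ 2. Conversely, {1, 2, 6} is a clique of size 3, and the vertices of any clique must share a bag in every tree decomposition; so some bag has ≥ 3 vertices and tw(G) ≥ 2. Hence tw(G) = 2 exactly.

2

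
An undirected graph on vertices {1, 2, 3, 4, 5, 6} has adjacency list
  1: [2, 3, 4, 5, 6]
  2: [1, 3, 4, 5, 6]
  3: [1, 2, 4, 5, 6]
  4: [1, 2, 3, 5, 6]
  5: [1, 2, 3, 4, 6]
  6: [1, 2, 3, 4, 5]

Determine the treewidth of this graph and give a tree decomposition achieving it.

Treewidth 5.
Bags: B1 = {1, 2, 3, 4, 5, 6}
Tree: (single bag)

A single bag containing all 6 vertices is trivially a valid decomposition of width 5. On the other hand G contains the 6-clique {1, 2, 3, 4, 5, 6}. A clique must lie in a single bag of any decomposition, so no decomposition can have width below 5. Therefore the treewidth is 5.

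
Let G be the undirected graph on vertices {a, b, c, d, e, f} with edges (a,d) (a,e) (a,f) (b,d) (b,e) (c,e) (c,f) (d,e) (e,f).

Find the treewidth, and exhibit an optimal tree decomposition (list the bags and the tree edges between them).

Treewidth 2.
One optimal decomposition is:
Bags: B1 = {a, d, e}  B2 = {b, d, e}  B3 = {a, e, f}  B4 = {c, e, f}
Tree: B1–B2, B1–B3, B3–B4

Every bag has size at most 3, so the width is 3 − 1 = 2 and tw(G) ≤ 2. For the lower bound, the 3 vertices {a, d, e} are pairwise adjacent, and any tree decomposition puts a clique entirely inside one bag — forcing width ≥ 2. Hence tw(G) = 2 exactly.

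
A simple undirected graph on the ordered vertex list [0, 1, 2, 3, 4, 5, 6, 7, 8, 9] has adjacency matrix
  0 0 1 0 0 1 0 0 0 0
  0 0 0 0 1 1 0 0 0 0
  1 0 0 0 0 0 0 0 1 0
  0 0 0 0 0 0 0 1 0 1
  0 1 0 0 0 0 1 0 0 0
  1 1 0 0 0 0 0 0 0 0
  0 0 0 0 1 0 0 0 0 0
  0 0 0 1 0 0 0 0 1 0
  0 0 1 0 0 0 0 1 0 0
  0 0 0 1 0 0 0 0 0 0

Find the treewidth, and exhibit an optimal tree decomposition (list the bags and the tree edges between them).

Treewidth 1.
One optimal decomposition is:
Bags: B1 = {4, 6}  B2 = {1, 4}  B3 = {1, 5}  B4 = {0, 5}  B5 = {0, 2}  B6 = {2, 8}  B7 = {7, 8}  B8 = {3, 7}  B9 = {3, 9}
Tree: B1–B2, B2–B3, B3–B4, B4–B5, B5–B6, B6–B7, B7–B8, B8–B9

Each bag holds 2 vertices, so the decomposition has width 1, which upper-bounds the treewidth. Since G has at least one edge (e.g. 6–4), it is not an edgeless graph, so tw(G) ≥ 1. Hence tw(G) = 1 exactly.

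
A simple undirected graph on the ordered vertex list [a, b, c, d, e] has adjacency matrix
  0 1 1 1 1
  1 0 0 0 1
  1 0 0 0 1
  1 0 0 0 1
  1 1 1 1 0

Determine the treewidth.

A width-2 tree decomposition is:
Bags: B1 = {a, b, e}  B2 = {a, d, e}  B3 = {a, c, e}
Tree: B1–B2, B2–B3
Each bag holds 3 vertices, so the decomposition has width 2, which upper-bounds the treewidth. On the other hand G contains the 3-clique {a, d, e}. A clique must lie in a single bag of any decomposition, so no decomposition can have width below 2. Hence tw(G) = 2 exactly.

2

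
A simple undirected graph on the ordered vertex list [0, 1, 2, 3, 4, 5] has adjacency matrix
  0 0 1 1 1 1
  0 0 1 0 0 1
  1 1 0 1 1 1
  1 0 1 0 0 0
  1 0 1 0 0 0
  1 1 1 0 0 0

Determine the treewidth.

A width-2 tree decomposition is:
Bags: B1 = {0, 2, 4}  B2 = {0, 2, 5}  B3 = {0, 2, 3}  B4 = {1, 2, 5}
Tree: B1–B2, B2–B3, B2–B4
The largest bag has 3 vertices, giving width 2; this decomposition certifies tw(G) ≤ 2. Conversely, {0, 2, 3} is a clique of size 3, and the vertices of any clique must share a bag in every tree decomposition; so some bag has ≥ 3 vertices and tw(G) ≥ 2. Therefore the treewidth is 2.

2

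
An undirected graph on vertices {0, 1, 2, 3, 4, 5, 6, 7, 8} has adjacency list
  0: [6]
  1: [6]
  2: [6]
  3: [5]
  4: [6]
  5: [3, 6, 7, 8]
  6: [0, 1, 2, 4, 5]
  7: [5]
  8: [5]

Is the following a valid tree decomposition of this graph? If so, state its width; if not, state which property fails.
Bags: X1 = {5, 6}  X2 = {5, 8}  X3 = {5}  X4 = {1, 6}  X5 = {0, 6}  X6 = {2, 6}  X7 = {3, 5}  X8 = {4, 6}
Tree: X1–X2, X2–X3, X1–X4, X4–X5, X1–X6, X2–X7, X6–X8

A tree decomposition must satisfy three properties: every vertex lies in some bag; for every edge, both endpoints lie together in some bag; and for every vertex, the bags containing it form a connected subtree. Here vertex 7 appears in no bag, so the decomposition is invalid.

No — vertex 7 appears in no bag.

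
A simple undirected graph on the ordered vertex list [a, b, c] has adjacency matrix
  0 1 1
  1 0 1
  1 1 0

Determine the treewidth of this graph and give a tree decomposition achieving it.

A single bag containing all 3 vertices is trivially a valid decomposition of width 2. On the other hand G contains the 3-clique {a, b, c}. A clique must lie in a single bag of any decomposition, so no decomposition can have width below 2. Therefore the treewidth is 2.

Treewidth 2.
Bags: B1 = {a, b, c}
Tree: (single bag)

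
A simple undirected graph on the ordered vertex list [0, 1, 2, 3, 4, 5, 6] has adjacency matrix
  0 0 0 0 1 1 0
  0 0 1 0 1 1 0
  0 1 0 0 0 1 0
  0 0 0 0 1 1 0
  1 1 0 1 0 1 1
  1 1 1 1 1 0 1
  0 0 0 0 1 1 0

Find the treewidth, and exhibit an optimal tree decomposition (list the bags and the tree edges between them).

Treewidth 2.
One optimal decomposition is:
Bags: B1 = {1, 4, 5}  B2 = {1, 2, 5}  B3 = {0, 4, 5}  B4 = {4, 5, 6}  B5 = {3, 4, 5}
Tree: B1–B2, B1–B3, B1–B4, B4–B5

Every bag has size at most 3, so the width is 3 − 1 = 2 and tw(G) ≤ 2. For the lower bound, the 3 vertices {1, 2, 5} are pairwise adjacent, and any tree decomposition puts a clique entirely inside one bag — forcing width ≥ 2. Combining the bounds, tw(G) = 2.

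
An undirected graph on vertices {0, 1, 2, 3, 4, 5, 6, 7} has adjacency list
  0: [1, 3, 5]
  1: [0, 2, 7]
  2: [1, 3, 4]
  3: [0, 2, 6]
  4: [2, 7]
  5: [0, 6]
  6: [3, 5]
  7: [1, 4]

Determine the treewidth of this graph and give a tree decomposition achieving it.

Treewidth 2.
One optimal decomposition is:
Bags: B1 = {0, 5, 6}  B2 = {0, 3, 6}  B3 = {0, 1, 3}  B4 = {1, 2, 3}  B5 = {1, 2, 7}  B6 = {2, 4, 7}
Tree: B1–B2, B2–B3, B3–B4, B4–B5, B5–B6

Every bag has size at most 3, so the width is 3 − 1 = 2 and tw(G) ≤ 2. For the lower bound, G contains the cycle 5–6–3–0–5, so G is not a forest; only forests have treewidth ≤ 1, hence tw(G) ≥ 2. The upper and lower bounds meet at 2, so that is the treewidth.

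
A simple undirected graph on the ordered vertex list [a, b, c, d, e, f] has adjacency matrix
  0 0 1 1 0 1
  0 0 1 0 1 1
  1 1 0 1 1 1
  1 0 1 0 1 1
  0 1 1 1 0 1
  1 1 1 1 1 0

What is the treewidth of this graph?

A width-3 tree decomposition is:
Bags: B1 = {c, d, e, f}  B2 = {a, c, d, f}  B3 = {b, c, e, f}
Tree: B1–B2, B1–B3
Every bag has size at most 4, so the width is 4 − 1 = 3 and tw(G) ≤ 3. Conversely, {c, d, e, f} is a clique of size 4, and the vertices of any clique must share a bag in every tree decomposition; so some bag has ≥ 4 vertices and tw(G) ≥ 3. Combining the bounds, tw(G) = 3.

3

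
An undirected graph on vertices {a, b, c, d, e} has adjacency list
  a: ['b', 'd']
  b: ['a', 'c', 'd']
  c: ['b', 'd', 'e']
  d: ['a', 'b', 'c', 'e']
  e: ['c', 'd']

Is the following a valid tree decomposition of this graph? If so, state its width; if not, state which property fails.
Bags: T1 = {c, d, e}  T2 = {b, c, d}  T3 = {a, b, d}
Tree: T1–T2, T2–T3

Checking the three conditions: (i) the bags cover all of {a, b, c, d, e}; (ii) for each edge, some bag contains both endpoints; (iii) the bags containing any fixed vertex form a subtree. All hold, so the decomposition is valid with width 3 − 1 = 2.

Yes; width 2.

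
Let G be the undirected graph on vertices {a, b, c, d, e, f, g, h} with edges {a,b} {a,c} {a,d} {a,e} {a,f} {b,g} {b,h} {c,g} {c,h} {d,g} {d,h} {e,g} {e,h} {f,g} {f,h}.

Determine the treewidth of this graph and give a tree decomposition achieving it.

Every bag has size at most 4, so the width is 4 − 1 = 3 and tw(G) ≤ 3. For the lower bound: the 4 vertex sets {a,e}, {f,g}, {h}, {d} are disjoint, each induces a connected subgraph, and every pair is joined by at least one edge of G. Contracting each set to a single vertex therefore yields K_{4} as a minor, and since treewidth is minor-monotone, tw(G) ≥ tw(K_{4}) = 3. Combining the bounds, tw(G) = 3.

Treewidth 3.
Bags: B1 = {a, e, g, h}  B2 = {a, f, g, h}  B3 = {a, d, g, h}  B4 = {a, c, g, h}  B5 = {a, b, g, h}
Tree: B1–B2, B2–B3, B3–B4, B4–B5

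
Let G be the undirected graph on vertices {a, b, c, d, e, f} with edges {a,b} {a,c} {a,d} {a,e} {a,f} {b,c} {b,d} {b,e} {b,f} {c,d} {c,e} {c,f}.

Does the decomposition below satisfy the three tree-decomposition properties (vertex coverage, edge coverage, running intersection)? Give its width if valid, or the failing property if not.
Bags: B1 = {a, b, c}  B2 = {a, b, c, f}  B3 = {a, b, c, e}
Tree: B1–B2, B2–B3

A tree decomposition must satisfy three properties: every vertex lies in some bag; for every edge, both endpoints lie together in some bag; and for every vertex, the bags containing it form a connected subtree. Here vertex d appears in no bag, so the decomposition is invalid.

No — vertex d appears in no bag.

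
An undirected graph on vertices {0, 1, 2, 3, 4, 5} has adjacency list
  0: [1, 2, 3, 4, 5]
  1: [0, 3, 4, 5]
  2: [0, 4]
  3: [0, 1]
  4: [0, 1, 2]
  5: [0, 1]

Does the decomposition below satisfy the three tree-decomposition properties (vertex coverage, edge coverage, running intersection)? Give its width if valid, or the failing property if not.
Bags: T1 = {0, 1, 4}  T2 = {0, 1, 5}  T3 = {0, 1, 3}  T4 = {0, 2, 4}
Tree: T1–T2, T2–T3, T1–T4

Yes; width 2.

Every vertex of G appears in some bag (union = {0, 1, 2, 3, 4, 5}); every edge is covered by a bag; and for each vertex v the set of bags containing v is connected in the bag tree. The decomposition is therefore valid. The largest bag has 3 vertices, so the width is 2.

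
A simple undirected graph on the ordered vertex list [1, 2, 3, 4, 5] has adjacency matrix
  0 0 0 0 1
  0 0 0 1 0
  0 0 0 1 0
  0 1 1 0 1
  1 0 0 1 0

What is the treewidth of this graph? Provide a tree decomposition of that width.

Treewidth 1.
One such decomposition:
Bags: B1 = {4, 5}  B2 = {2, 4}  B3 = {1, 5}  B4 = {3, 4}
Tree: B1–B2, B1–B3, B2–B4

The largest bag has 2 vertices, giving width 1; this decomposition certifies tw(G) ≤ 1. G has an edge, so its treewidth is at least 1. Hence tw(G) = 1 exactly.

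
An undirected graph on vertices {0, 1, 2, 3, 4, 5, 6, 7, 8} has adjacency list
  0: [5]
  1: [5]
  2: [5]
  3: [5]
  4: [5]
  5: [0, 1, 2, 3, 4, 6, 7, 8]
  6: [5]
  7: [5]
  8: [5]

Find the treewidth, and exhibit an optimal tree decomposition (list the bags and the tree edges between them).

Treewidth 1.
One such decomposition:
Bags: B1 = {5, 8}  B2 = {5, 7}  B3 = {3, 5}  B4 = {4, 5}  B5 = {5, 6}  B6 = {1, 5}  B7 = {0, 5}  B8 = {2, 5}
Tree: B1–B2, B1–B3, B2–B4, B1–B5, B2–B6, B6–B7, B7–B8

Every bag has size at most 2, so the width is 2 − 1 = 1 and tw(G) ≤ 1. Any graph with an edge has treewidth ≥ 1, and G has the edge 8–5. The upper and lower bounds meet at 1, so that is the treewidth.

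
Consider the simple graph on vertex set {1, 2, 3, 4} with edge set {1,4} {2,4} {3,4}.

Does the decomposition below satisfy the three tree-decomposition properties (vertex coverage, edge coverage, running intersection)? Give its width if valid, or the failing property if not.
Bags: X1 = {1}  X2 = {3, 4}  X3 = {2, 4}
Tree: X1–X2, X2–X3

A tree decomposition must satisfy three properties: every vertex lies in some bag; for every edge, both endpoints lie together in some bag; and for every vertex, the bags containing it form a connected subtree. Here edge (4,1) lies in no bag, so the decomposition is invalid.

No — edge (4,1) lies in no bag.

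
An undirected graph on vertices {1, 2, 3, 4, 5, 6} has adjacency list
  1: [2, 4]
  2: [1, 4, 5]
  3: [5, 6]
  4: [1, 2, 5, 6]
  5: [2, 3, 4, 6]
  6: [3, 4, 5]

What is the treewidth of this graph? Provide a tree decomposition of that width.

Treewidth 2.
Bags: B1 = {2, 4, 5}  B2 = {4, 5, 6}  B3 = {3, 5, 6}  B4 = {1, 2, 4}
Tree: B1–B2, B2–B3, B1–B4

The largest bag has 3 vertices, giving width 2; this decomposition certifies tw(G) ≤ 2. Conversely, {3, 5, 6} is a clique of size 3, and the vertices of any clique must share a bag in every tree decomposition; so some bag has ≥ 3 vertices and tw(G) ≥ 2. The upper and lower bounds meet at 2, so that is the treewidth.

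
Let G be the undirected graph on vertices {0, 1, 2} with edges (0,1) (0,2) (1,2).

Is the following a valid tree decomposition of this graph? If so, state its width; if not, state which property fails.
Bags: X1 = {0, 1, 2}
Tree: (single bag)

Every vertex of G appears in some bag (union = {0, 1, 2}); every edge is covered by a bag; and for each vertex v the set of bags containing v is connected in the bag tree. The decomposition is therefore valid. The largest bag has 3 vertices, so the width is 2.

Yes; width 2.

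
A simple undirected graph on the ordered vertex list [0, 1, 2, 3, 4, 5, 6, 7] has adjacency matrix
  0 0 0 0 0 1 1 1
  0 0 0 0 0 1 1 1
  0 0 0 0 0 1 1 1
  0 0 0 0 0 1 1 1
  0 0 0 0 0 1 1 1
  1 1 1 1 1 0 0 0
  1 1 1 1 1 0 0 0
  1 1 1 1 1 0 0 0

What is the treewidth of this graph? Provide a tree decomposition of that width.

Each bag holds 4 vertices, so the decomposition has width 3, which upper-bounds the treewidth. For the lower bound: the 4 vertex sets {2,7}, {0,6}, {5}, {1} are disjoint, each induces a connected subgraph, and every pair is joined by at least one edge of G. Contracting each set to a single vertex therefore yields K_{4} as a minor, and since treewidth is minor-monotone, tw(G) ≥ tw(K_{4}) = 3. The upper and lower bounds meet at 3, so that is the treewidth.

Treewidth 3.
Bags: B1 = {2, 5, 6, 7}  B2 = {0, 5, 6, 7}  B3 = {1, 5, 6, 7}  B4 = {4, 5, 6, 7}  B5 = {3, 5, 6, 7}
Tree: B1–B2, B2–B3, B3–B4, B4–B5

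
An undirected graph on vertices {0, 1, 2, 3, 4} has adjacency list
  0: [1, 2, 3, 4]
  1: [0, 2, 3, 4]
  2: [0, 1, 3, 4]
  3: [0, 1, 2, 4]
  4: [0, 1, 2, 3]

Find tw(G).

A width-4 tree decomposition is:
Bags: B1 = {0, 1, 2, 3, 4}
Tree: (single bag)
A single bag containing all 5 vertices is trivially a valid decomposition of width 4. Conversely, {0, 1, 2, 3, 4} is a clique of size 5, and the vertices of any clique must share a bag in every tree decomposition; so some bag has ≥ 5 vertices and tw(G) ≥ 4. Combining the bounds, tw(G) = 4.

4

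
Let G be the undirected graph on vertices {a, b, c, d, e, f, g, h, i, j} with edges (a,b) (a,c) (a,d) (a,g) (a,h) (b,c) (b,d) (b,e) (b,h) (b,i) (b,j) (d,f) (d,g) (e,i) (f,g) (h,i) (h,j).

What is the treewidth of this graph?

2

A width-2 tree decomposition is:
Bags: B1 = {a, b, d}  B2 = {a, d, g}  B3 = {a, b, h}  B4 = {b, h, i}  B5 = {b, e, i}  B6 = {b, h, j}  B7 = {d, f, g}  B8 = {a, b, c}
Tree: B1–B2, B1–B3, B3–B4, B4–B5, B3–B6, B2–B7, B3–B8
Each bag holds 3 vertices, so the decomposition has width 2, which upper-bounds the treewidth. For the lower bound, the 3 vertices {d, f, g} are pairwise adjacent, and any tree decomposition puts a clique entirely inside one bag — forcing width ≥ 2. Therefore the treewidth is 2.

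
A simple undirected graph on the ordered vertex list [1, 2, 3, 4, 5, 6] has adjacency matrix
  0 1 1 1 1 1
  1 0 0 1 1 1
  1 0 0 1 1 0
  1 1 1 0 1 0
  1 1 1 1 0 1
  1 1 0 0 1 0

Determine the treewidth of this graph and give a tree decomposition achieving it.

Treewidth 3.
One such decomposition:
Bags: B1 = {1, 2, 5, 6}  B2 = {1, 2, 4, 5}  B3 = {1, 3, 4, 5}
Tree: B1–B2, B2–B3

Each bag holds 4 vertices, so the decomposition has width 3, which upper-bounds the treewidth. Conversely, {1, 2, 4, 5} is a clique of size 4, and the vertices of any clique must share a bag in every tree decomposition; so some bag has ≥ 4 vertices and tw(G) ≥ 3. Hence tw(G) = 3 exactly.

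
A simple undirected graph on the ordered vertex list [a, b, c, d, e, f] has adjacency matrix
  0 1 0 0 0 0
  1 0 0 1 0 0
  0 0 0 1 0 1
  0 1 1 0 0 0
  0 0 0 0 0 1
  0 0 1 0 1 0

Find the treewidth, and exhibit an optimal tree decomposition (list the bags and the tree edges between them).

Every bag has size at most 2, so the width is 2 − 1 = 1 and tw(G) ≤ 1. Any graph with an edge has treewidth ≥ 1, and G has the edge e–f. Combining the bounds, tw(G) = 1.

Treewidth 1.
One optimal decomposition is:
Bags: B1 = {e, f}  B2 = {c, f}  B3 = {c, d}  B4 = {b, d}  B5 = {a, b}
Tree: B1–B2, B2–B3, B3–B4, B4–B5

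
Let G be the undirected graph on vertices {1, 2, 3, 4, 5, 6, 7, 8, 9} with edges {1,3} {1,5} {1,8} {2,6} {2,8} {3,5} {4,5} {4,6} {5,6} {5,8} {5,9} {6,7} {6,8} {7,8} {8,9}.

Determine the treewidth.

2

A width-2 tree decomposition is:
Bags: B1 = {5, 6, 8}  B2 = {2, 6, 8}  B3 = {1, 5, 8}  B4 = {4, 5, 6}  B5 = {6, 7, 8}  B6 = {1, 3, 5}  B7 = {5, 8, 9}
Tree: B1–B2, B1–B3, B1–B4, B2–B5, B3–B6, B3–B7
Each bag holds 3 vertices, so the decomposition has width 2, which upper-bounds the treewidth. On the other hand G contains the 3-clique {2, 6, 8}. A clique must lie in a single bag of any decomposition, so no decomposition can have width below 2. The upper and lower bounds meet at 2, so that is the treewidth.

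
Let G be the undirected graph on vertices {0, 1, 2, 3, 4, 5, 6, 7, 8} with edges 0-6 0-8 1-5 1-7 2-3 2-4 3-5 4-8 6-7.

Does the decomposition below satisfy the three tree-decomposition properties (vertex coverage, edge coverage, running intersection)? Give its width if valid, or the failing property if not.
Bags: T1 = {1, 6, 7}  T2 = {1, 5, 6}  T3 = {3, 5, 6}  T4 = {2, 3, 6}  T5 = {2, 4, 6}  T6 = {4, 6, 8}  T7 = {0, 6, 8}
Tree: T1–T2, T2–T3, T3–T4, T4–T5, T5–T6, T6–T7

Every vertex of G appears in some bag (union = {0, 1, 2, 3, 4, 5, 6, 7, 8}); every edge is covered by a bag; and for each vertex v the set of bags containing v is connected in the bag tree. The decomposition is therefore valid. The largest bag has 3 vertices, so the width is 2.

Yes; width 2.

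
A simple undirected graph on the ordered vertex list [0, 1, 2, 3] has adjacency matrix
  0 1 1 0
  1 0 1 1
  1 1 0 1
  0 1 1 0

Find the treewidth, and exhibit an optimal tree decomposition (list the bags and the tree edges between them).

Each bag holds 3 vertices, so the decomposition has width 2, which upper-bounds the treewidth. For the lower bound, the 3 vertices {0, 1, 2} are pairwise adjacent, and any tree decomposition puts a clique entirely inside one bag — forcing width ≥ 2. The upper and lower bounds meet at 2, so that is the treewidth.

Treewidth 2.
Bags: B1 = {0, 1, 2}  B2 = {1, 2, 3}
Tree: B1–B2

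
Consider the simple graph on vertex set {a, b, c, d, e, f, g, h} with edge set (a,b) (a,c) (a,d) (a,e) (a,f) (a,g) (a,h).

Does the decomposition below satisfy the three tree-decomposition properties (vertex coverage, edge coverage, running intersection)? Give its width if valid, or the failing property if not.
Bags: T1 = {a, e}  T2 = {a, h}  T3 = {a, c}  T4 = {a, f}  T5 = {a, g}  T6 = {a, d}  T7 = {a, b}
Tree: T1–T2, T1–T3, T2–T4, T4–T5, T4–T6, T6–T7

Vertex coverage: the bags together contain {a, b, c, d, e, f, g, h}, the full vertex set. Edge coverage: each edge of G has both endpoints in at least one bag. Running intersection: for every vertex, the bags containing it form a connected subtree. All three properties hold, so this is a valid tree decomposition of width max|bag| − 1 = 1, and hence tw(G) ≤ 1.

Yes; width 1.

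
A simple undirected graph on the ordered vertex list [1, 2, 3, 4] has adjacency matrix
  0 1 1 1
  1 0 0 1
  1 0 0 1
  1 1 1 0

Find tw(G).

A width-2 tree decomposition is:
Bags: B1 = {1, 2, 4}  B2 = {1, 3, 4}
Tree: B1–B2
Each bag holds 3 vertices, so the decomposition has width 2, which upper-bounds the treewidth. For the lower bound, the 3 vertices {1, 2, 4} are pairwise adjacent, and any tree decomposition puts a clique entirely inside one bag — forcing width ≥ 2. Combining the bounds, tw(G) = 2.

2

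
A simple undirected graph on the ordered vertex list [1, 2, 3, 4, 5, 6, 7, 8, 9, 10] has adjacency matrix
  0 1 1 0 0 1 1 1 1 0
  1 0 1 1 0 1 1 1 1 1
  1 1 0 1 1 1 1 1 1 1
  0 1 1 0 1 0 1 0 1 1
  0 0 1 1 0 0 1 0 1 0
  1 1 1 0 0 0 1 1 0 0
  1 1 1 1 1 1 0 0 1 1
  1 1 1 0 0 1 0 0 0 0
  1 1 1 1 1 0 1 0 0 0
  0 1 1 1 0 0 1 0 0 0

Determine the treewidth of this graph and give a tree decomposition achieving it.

Treewidth 4.
Bags: B1 = {2, 3, 4, 7, 9}  B2 = {1, 2, 3, 7, 9}  B3 = {2, 3, 4, 7, 10}  B4 = {1, 2, 3, 6, 7}  B5 = {1, 2, 3, 6, 8}  B6 = {3, 4, 5, 7, 9}
Tree: B1–B2, B1–B3, B2–B4, B4–B5, B1–B6

Each bag holds 5 vertices, so the decomposition has width 4, which upper-bounds the treewidth. For the lower bound, the 5 vertices {1, 2, 3, 6, 8} are pairwise adjacent, and any tree decomposition puts a clique entirely inside one bag — forcing width ≥ 4. Therefore the treewidth is 4.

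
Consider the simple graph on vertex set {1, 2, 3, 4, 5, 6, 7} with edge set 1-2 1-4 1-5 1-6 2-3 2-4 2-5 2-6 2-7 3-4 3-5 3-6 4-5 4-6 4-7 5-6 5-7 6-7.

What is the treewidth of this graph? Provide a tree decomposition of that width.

Each bag holds 5 vertices, so the decomposition has width 4, which upper-bounds the treewidth. On the other hand G contains the 5-clique {1, 2, 4, 5, 6}. A clique must lie in a single bag of any decomposition, so no decomposition can have width below 4. The upper and lower bounds meet at 4, so that is the treewidth.

Treewidth 4.
One optimal decomposition is:
Bags: B1 = {1, 2, 4, 5, 6}  B2 = {2, 4, 5, 6, 7}  B3 = {2, 3, 4, 5, 6}
Tree: B1–B2, B1–B3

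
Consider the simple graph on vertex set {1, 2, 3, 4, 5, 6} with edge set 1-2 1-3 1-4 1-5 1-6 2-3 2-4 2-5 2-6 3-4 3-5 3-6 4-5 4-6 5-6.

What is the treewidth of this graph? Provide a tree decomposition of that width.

Treewidth 5.
One such decomposition:
Bags: B1 = {1, 2, 3, 4, 5, 6}
Tree: (single bag)

A single bag containing all 6 vertices is trivially a valid decomposition of width 5. On the other hand G contains the 6-clique {1, 2, 3, 4, 5, 6}. A clique must lie in a single bag of any decomposition, so no decomposition can have width below 5. Combining the bounds, tw(G) = 5.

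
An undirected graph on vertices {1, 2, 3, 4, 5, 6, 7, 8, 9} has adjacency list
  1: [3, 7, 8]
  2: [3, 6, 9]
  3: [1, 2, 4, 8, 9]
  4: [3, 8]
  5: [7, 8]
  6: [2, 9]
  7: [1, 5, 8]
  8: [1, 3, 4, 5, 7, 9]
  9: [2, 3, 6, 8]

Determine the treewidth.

A width-2 tree decomposition is:
Bags: B1 = {3, 8, 9}  B2 = {2, 3, 9}  B3 = {2, 6, 9}  B4 = {1, 3, 8}  B5 = {1, 7, 8}  B6 = {5, 7, 8}  B7 = {3, 4, 8}
Tree: B1–B2, B2–B3, B1–B4, B4–B5, B5–B6, B1–B7
Each bag holds 3 vertices, so the decomposition has width 2, which upper-bounds the treewidth. On the other hand G contains the 3-clique {1, 3, 8}. A clique must lie in a single bag of any decomposition, so no decomposition can have width below 2. Combining the bounds, tw(G) = 2.

2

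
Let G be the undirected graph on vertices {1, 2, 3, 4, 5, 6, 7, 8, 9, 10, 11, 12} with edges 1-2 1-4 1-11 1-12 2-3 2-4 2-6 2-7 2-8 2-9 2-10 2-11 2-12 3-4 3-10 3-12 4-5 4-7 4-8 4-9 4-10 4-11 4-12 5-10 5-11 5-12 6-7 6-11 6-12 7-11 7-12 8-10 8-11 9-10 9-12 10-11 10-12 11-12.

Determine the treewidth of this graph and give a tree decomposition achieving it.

Every bag has size at most 5, so the width is 5 − 1 = 4 and tw(G) ≤ 4. For the lower bound, the 5 vertices {2, 4, 8, 10, 11} are pairwise adjacent, and any tree decomposition puts a clique entirely inside one bag — forcing width ≥ 4. Therefore the treewidth is 4.

Treewidth 4.
One optimal decomposition is:
Bags: B1 = {2, 4, 10, 11, 12}  B2 = {2, 4, 8, 10, 11}  B3 = {4, 5, 10, 11, 12}  B4 = {2, 4, 7, 11, 12}  B5 = {2, 3, 4, 10, 12}  B6 = {2, 4, 9, 10, 12}  B7 = {2, 6, 7, 11, 12}  B8 = {1, 2, 4, 11, 12}
Tree: B1–B2, B1–B3, B1–B4, B1–B5, B5–B6, B4–B7, B1–B8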